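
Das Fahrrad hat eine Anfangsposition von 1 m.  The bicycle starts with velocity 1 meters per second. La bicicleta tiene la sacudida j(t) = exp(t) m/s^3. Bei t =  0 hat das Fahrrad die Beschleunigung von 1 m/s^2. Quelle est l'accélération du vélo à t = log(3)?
Nous devons intégrer notre équation du jerk j(t) = exp(t) 1 fois. En intégrant le jerk et en utilisant la condition initiale a(0) = 1, nous obtenons a(t) = exp(t). En utilisant a(t) = exp(t) et en substituant t = log(3), nous trouvons a = 3.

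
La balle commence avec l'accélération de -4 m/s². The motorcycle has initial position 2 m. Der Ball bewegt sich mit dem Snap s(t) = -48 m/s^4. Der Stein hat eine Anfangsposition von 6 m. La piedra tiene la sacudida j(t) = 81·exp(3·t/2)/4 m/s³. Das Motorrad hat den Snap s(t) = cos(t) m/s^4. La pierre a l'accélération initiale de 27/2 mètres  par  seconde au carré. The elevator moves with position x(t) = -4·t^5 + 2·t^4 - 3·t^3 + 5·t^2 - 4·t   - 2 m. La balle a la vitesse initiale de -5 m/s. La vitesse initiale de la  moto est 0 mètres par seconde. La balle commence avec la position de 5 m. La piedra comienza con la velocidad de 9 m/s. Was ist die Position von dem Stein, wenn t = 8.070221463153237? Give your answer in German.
Ausgehend von dem Ruck j(t) = 81·exp(3·t/2)/4, nehmen wir 3 Integrale. Mit ∫j(t)dt und Anwendung von a(0) = 27/2, finden wir a(t) = 27·exp(3·t/2)/2. Mit ∫a(t)dt und Anwendung von v(0) = 9, finden wir v(t) = 9·exp(3·t/2). Mit ∫v(t)dt und Anwendung von x(0) = 6, finden wir x(t) = 6·exp(3·t/2). Aus der Gleichung für die Position x(t) = 6·exp(3·t/2), setzen wir t = 8.070221463153237 ein und erhalten x = 1085001.21411699.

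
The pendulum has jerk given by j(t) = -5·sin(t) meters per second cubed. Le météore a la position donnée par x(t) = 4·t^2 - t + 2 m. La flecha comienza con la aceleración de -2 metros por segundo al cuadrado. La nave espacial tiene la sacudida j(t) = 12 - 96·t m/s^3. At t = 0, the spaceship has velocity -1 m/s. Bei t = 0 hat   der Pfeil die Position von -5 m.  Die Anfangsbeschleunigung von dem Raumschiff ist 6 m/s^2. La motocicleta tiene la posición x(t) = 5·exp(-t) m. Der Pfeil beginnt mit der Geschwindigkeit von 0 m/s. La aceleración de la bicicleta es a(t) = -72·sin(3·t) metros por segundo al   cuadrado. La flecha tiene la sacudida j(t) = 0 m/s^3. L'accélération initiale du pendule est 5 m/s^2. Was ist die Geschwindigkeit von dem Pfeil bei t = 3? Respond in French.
Pour résoudre ceci, nous devons prendre 2 intégrales de notre équation du jerk j(t) = 0. En intégrant le jerk et en utilisant la condition initiale a(0) = -2, nous obtenons a(t) = -2. La primitive de l'accélération, avec v(0) = 0, donne la vitesse: v(t) = -2·t. Nous avons la vitesse v(t) = -2·t. En substituant t = 3: v(3) = -6.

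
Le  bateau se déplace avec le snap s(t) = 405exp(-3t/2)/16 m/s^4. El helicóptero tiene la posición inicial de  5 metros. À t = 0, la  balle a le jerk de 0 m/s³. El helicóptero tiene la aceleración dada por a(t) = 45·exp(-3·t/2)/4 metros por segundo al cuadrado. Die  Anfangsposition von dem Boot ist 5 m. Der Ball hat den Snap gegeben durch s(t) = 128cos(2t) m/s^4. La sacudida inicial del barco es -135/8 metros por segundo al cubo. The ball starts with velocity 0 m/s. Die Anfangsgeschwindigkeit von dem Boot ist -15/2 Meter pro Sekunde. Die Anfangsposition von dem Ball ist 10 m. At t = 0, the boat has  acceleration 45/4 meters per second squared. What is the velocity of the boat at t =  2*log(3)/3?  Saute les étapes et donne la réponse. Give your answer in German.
Die Antwort ist -5/2.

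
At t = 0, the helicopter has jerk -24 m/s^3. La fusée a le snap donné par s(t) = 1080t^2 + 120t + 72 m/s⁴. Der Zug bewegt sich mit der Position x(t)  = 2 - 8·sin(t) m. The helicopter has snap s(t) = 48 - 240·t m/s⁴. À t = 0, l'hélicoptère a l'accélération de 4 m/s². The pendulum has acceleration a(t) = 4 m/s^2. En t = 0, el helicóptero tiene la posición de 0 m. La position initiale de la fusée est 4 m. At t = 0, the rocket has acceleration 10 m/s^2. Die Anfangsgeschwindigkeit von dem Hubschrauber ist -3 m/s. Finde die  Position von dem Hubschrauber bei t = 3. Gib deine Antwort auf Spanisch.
Para resolver esto, necesitamos tomar 4 antiderivadas de nuestra ecuación del snap s(t) = 48 - 240·t. La antiderivada del snap es la sacudida. Usando j(0) = -24, obtenemos j(t) = -120·t^2 + 48·t - 24. Tomando ∫j(t)dt y aplicando a(0) = 4, encontramos a(t) = -40·t^3 + 24·t^2 - 24·t + 4. La antiderivada de la aceleración, con v(0) = -3, da la velocidad: v(t) = -10·t^4 + 8·t^3 - 12·t^2 + 4·t - 3. La antiderivada de la velocidad, con x(0) = 0, da la posición: x(t) = -2·t^5 + 2·t^4 - 4·t^3 + 2·t^2 - 3·t. De la ecuación de la posición x(t) = -2·t^5 + 2·t^4 - 4·t^3 + 2·t^2 - 3·t, sustituimos t = 3 para obtener x = -423.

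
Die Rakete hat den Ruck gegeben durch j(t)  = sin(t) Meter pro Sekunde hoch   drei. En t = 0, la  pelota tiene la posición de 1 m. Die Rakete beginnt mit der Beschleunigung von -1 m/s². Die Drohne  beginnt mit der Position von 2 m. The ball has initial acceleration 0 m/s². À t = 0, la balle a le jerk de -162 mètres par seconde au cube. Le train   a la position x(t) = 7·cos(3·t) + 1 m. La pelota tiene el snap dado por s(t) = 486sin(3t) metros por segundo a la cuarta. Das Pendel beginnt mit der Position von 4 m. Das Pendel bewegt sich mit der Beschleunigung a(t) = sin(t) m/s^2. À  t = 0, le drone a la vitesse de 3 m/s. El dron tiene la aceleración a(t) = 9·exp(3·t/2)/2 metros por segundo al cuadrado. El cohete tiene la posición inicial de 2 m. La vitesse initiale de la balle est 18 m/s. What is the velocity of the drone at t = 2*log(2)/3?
To find the answer, we compute 1 integral of a(t) = 9·exp(3·t/2)/2. Taking ∫a(t)dt and applying v(0) = 3, we find v(t) = 3·exp(3·t/2). Using v(t) = 3·exp(3·t/2) and substituting t = 2*log(2)/3, we find v = 6.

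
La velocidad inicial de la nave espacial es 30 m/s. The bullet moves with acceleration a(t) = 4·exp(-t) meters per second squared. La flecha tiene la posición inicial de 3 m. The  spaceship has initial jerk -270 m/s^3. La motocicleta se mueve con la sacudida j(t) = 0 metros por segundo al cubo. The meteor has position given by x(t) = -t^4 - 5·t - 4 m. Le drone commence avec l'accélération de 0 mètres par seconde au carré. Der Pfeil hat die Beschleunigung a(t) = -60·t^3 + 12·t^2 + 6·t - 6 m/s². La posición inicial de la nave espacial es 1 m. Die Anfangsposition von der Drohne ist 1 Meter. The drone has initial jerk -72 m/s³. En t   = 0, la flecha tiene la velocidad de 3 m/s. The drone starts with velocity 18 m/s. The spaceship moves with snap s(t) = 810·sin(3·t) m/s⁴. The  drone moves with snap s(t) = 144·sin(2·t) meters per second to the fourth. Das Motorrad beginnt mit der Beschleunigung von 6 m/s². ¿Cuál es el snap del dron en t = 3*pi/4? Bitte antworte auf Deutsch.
Wir haben den Snap s(t) = 144·sin(2·t). Durch Einsetzen von t = 3*pi/4: s(3*pi/4) = -144.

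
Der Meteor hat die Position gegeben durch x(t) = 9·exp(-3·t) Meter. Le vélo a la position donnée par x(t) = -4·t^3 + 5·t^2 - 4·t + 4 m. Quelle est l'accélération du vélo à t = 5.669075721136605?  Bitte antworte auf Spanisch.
Debemos derivar nuestra ecuación de la posición x(t) = -4·t^3 + 5·t^2 - 4·t + 4 2 veces. Derivando la posición, obtenemos la velocidad: v(t) = -12·t^2 + 10·t - 4. La derivada de la velocidad da la aceleración: a(t) = 10 - 24·t. Tenemos la aceleración a(t) = 10 - 24·t. Sustituyendo t = 5.669075721136605: a(5.669075721136605) = -126.057817307279.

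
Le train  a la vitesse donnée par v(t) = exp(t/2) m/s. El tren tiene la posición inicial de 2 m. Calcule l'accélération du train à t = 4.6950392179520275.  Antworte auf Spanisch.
Para resolver esto, necesitamos tomar 1 derivada de nuestra ecuación de la velocidad v(t) = exp(t/2). Tomando d/dt de v(t), encontramos a(t) = exp(t/2)/2. Usando a(t) = exp(t/2)/2 y sustituyendo t = 4.6950392179520275, encontramos a = 5.22979682022097.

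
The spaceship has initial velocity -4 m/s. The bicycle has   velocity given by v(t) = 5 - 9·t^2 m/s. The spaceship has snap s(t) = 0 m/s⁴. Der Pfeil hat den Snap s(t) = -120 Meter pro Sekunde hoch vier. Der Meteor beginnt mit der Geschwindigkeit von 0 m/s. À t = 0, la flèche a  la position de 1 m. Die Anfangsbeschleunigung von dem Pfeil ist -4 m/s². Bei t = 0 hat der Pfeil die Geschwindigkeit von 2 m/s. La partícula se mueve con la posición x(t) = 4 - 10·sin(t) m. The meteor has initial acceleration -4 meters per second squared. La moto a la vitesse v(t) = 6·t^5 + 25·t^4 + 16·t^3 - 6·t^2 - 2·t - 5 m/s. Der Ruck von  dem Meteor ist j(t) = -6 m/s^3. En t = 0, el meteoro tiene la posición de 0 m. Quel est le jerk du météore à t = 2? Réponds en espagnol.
Usando j(t) = -6 y sustituyendo t = 2, encontramos j = -6.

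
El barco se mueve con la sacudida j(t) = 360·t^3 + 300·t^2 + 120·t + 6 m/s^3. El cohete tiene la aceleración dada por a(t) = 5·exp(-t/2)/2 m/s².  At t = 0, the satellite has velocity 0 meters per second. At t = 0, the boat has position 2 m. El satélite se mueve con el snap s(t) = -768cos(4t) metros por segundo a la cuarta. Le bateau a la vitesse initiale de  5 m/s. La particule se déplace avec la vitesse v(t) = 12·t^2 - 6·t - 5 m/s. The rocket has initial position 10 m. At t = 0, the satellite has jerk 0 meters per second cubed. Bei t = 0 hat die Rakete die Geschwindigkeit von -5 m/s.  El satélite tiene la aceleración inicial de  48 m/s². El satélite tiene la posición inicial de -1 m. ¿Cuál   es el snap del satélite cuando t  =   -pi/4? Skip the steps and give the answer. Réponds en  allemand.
Der Snap bei t = -pi/4 ist s = 768.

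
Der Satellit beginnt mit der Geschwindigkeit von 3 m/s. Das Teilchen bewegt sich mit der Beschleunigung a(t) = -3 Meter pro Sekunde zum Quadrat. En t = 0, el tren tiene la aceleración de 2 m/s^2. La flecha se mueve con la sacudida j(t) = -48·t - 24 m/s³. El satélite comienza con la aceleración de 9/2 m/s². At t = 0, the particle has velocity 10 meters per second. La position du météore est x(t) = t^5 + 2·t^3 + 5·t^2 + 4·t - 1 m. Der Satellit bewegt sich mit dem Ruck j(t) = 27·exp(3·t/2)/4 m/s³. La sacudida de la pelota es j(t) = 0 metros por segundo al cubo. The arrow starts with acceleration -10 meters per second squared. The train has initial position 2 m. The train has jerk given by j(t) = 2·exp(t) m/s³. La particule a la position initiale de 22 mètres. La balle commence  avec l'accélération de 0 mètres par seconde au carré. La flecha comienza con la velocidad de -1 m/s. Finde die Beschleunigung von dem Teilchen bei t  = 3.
Aus der Gleichung für die Beschleunigung a(t) = -3, setzen wir t = 3 ein und erhalten a = -3.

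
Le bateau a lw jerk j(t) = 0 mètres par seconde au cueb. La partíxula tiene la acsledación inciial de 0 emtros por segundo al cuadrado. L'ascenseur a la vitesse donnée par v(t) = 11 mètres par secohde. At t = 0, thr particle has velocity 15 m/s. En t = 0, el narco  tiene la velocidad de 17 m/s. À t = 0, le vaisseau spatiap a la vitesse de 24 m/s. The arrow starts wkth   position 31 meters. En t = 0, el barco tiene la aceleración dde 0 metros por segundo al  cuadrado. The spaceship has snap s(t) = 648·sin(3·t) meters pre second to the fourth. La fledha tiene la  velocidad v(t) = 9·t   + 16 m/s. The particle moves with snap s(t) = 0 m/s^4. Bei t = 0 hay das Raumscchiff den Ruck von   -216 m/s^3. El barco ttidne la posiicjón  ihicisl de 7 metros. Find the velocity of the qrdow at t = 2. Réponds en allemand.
Mit v(t) = 9·t + 16 und Einsetzen von t = 2, finden wir v = 34.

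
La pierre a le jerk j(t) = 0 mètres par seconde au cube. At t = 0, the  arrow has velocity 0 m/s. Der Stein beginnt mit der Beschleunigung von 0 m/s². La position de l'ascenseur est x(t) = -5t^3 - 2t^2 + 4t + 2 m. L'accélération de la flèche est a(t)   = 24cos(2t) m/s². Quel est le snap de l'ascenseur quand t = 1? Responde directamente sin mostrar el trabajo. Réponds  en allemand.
Bei t = 1, s = 0.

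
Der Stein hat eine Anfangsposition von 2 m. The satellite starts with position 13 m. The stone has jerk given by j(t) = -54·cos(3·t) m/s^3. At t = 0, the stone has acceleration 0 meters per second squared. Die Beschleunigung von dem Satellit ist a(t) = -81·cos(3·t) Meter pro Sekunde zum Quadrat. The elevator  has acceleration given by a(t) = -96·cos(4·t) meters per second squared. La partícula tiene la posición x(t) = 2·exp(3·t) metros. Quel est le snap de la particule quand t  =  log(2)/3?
Pour résoudre ceci, nous devons prendre 4 dérivées de notre équation de la position x(t) = 2·exp(3·t). En prenant d/dt de x(t), nous trouvons v(t) = 6·exp(3·t). En dérivant la vitesse, nous obtenons l'accélération: a(t) = 18·exp(3·t). En dérivant l'accélération, nous obtenons le jerk: j(t) = 54·exp(3·t). En prenant d/dt de j(t), nous trouvons s(t) = 162·exp(3·t). De l'équation du snap s(t) = 162·exp(3·t), nous substituons t = log(2)/3 pour obtenir s = 324.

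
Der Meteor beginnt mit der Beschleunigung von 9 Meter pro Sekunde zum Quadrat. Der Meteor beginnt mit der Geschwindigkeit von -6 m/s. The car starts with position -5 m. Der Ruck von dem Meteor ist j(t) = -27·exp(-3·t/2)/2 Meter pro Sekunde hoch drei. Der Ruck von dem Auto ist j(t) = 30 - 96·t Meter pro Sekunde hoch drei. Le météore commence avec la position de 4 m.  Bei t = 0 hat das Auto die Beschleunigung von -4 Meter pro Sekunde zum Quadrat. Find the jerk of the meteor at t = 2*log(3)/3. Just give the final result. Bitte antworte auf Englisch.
The answer is -9/2.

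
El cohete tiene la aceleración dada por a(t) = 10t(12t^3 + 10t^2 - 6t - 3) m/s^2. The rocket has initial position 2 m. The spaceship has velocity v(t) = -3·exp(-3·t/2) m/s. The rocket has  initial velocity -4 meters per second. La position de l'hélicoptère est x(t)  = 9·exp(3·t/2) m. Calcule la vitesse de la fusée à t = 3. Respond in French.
Nous devons trouver l'intégrale de notre équation de l'accélération a(t) = 10·t·(12·t^3 + 10·t^2 - 6·t - 3) 1 fois. La primitive de l'accélération, avec v(0) = -4, donne la vitesse: v(t) = 24·t^5 + 25·t^4 - 20·t^3 - 15·t^2 - 4. De l'équation de la vitesse v(t) = 24·t^5 + 25·t^4 - 20·t^3 - 15·t^2 - 4, nous substituons t = 3 pour obtenir v = 7178.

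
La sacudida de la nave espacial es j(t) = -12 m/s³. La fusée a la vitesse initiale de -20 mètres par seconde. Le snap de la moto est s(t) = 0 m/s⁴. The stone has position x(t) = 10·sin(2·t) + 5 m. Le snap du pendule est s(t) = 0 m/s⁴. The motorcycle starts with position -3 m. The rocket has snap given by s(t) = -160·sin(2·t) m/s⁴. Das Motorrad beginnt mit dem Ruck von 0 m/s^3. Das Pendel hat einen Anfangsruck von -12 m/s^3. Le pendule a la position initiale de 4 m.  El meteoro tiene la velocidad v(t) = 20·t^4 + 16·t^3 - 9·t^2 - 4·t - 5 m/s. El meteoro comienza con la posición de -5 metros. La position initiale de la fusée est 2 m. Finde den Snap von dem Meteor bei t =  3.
Wir müssen unsere Gleichung für die Geschwindigkeit v(t) = 20·t^4 + 16·t^3 - 9·t^2 - 4·t - 5 3-mal ableiten. Die Ableitung von der Geschwindigkeit ergibt die Beschleunigung: a(t) = 80·t^3 + 48·t^2 - 18·t - 4. Die Ableitung von der Beschleunigung ergibt den Ruck: j(t) = 240·t^2 + 96·t - 18. Mit d/dt von j(t) finden wir s(t) = 480·t + 96. Mit s(t) = 480·t + 96 und Einsetzen von t = 3, finden wir s = 1536.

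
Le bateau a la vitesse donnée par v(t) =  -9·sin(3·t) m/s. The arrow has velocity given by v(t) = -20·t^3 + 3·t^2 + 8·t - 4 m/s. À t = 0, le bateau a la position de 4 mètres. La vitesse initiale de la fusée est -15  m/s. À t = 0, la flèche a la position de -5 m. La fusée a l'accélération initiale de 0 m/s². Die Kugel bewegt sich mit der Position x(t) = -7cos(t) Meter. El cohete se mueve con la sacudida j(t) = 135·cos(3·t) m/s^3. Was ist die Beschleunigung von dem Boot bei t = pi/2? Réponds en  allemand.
Wir müssen unsere Gleichung für die Geschwindigkeit v(t) = -9·sin(3·t) 1-mal ableiten. Die Ableitung von der Geschwindigkeit ergibt die Beschleunigung: a(t) = -27·cos(3·t). Aus der Gleichung für die Beschleunigung a(t) = -27·cos(3·t), setzen wir t = pi/2 ein und erhalten a = 0.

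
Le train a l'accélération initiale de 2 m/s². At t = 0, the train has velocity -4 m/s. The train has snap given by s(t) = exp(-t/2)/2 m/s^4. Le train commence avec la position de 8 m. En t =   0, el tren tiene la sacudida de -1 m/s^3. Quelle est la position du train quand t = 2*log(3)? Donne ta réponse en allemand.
Wir müssen unsere Gleichung für den Snap s(t) = exp(-t/2)/2 4-mal integrieren. Das Integral von dem Snap ist der Ruck. Mit j(0) = -1 erhalten wir j(t) = -exp(-t/2). Mit ∫j(t)dt und Anwendung von a(0) = 2, finden wir a(t) = 2·exp(-t/2). Die Stammfunktion von der Beschleunigung, mit v(0) = -4, ergibt die Geschwindigkeit: v(t) = -4·exp(-t/2). Das Integral von der Geschwindigkeit, mit x(0) = 8, ergibt die Position: x(t) = 8·exp(-t/2). Wir haben die Position x(t) = 8·exp(-t/2). Durch Einsetzen von t = 2*log(3): x(2*log(3)) = 8/3.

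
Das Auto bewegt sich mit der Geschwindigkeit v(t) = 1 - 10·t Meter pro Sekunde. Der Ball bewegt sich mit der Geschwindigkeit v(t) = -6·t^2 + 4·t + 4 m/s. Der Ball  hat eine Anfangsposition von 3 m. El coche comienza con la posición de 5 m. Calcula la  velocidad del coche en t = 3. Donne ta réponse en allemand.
Wir haben die Geschwindigkeit v(t) = 1 - 10·t. Durch Einsetzen von t = 3: v(3) = -29.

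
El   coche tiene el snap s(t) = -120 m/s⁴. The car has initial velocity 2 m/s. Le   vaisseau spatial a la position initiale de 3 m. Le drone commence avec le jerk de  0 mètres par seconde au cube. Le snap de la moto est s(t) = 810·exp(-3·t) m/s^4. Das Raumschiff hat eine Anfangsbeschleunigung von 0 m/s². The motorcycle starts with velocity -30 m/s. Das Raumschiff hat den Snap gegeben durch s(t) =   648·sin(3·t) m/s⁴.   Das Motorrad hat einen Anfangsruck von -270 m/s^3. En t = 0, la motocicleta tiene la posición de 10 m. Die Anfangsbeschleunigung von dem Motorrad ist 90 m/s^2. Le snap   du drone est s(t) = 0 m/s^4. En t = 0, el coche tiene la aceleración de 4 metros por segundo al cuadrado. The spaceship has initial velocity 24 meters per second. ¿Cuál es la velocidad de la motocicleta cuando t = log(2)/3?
Partiendo del snap s(t) = 810·exp(-3·t), tomamos 3 antiderivadas. Integrando el snap y usando la condición inicial j(0) = -270, obtenemos j(t) = -270·exp(-3·t). Integrando la sacudida y usando la condición inicial a(0) = 90, obtenemos a(t) = 90·exp(-3·t). La integral de la aceleración es la velocidad. Usando v(0) = -30, obtenemos v(t) = -30·exp(-3·t). Usando v(t) = -30·exp(-3·t) y sustituyendo t = log(2)/3, encontramos v = -15.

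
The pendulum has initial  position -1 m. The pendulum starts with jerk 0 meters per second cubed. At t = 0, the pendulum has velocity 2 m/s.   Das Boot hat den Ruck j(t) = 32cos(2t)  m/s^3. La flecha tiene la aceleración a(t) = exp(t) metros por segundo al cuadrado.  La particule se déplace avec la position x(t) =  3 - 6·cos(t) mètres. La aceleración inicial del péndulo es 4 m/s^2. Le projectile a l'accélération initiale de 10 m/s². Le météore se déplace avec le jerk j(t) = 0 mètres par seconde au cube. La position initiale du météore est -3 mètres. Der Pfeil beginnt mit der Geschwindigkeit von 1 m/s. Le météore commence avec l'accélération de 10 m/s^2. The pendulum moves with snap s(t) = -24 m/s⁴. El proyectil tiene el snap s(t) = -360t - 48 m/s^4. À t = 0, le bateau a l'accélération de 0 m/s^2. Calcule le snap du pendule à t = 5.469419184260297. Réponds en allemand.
Aus der Gleichung für den Snap s(t) = -24, setzen wir t = 5.469419184260297 ein und erhalten s = -24.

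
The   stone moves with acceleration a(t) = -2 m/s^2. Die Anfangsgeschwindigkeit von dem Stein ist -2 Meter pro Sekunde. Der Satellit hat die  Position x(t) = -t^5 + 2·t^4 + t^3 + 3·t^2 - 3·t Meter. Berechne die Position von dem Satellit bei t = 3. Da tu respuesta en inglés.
We have position x(t) = -t^5 + 2·t^4 + t^3 + 3·t^2 - 3·t. Substituting t = 3: x(3) = -36.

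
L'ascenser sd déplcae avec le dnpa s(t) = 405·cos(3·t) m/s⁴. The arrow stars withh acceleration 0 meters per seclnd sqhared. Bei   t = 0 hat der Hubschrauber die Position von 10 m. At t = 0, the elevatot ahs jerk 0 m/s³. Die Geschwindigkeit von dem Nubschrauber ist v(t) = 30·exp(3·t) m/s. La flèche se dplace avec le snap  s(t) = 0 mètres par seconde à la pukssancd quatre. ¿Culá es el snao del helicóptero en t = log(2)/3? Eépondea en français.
En partant de la vitesse v(t) = 30·exp(3·t), nous prenons 3 dérivées. La dérivée de la vitesse donne l'accélération: a(t) = 90·exp(3·t). En dérivant l'accélération, nous obtenons le jerk: j(t) = 270·exp(3·t). En dérivant le jerk, nous obtenons le snap: s(t) = 810·exp(3·t). En utilisant s(t) = 810·exp(3·t) et en substituant t = log(2)/3, nous trouvons s = 1620.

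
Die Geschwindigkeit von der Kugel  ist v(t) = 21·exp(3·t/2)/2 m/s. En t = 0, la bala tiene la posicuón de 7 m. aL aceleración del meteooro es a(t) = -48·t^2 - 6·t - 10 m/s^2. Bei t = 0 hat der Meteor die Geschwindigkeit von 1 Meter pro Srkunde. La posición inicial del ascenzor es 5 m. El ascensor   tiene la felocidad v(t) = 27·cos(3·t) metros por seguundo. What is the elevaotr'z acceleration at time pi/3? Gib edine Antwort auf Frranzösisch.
Pour résoudre ceci, nous devons prendre 1 dérivée de notre équation de la vitesse v(t) = 27·cos(3·t). En prenant d/dt de v(t), nous trouvons a(t) = -81·sin(3·t). En utilisant a(t) = -81·sin(3·t) et en substituant t = pi/3, nous trouvons a = 0.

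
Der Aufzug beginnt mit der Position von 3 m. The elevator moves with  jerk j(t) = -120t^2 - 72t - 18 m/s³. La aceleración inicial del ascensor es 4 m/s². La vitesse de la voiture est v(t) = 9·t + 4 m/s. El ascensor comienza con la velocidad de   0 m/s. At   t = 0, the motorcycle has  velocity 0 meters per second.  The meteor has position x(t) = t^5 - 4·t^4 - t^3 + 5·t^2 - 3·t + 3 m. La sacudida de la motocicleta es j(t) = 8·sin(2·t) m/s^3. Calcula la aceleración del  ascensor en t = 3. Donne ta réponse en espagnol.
Necesitamos integrar nuestra ecuación de la sacudida j(t) = -120·t^2 - 72·t - 18 1 vez. La antiderivada de la sacudida, con a(0) = 4, da la aceleración: a(t) = -40·t^3 - 36·t^2 - 18·t + 4. Usando a(t) = -40·t^3 - 36·t^2 - 18·t + 4 y sustituyendo t = 3, encontramos a = -1454.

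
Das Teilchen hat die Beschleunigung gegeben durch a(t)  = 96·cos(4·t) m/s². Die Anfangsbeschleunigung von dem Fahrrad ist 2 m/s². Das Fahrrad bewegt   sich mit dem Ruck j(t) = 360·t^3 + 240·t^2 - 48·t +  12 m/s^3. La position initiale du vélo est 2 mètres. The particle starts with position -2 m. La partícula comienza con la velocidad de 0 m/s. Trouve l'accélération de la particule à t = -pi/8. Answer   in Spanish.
Usando a(t) = 96·cos(4·t) y sustituyendo t = -pi/8, encontramos a = 0.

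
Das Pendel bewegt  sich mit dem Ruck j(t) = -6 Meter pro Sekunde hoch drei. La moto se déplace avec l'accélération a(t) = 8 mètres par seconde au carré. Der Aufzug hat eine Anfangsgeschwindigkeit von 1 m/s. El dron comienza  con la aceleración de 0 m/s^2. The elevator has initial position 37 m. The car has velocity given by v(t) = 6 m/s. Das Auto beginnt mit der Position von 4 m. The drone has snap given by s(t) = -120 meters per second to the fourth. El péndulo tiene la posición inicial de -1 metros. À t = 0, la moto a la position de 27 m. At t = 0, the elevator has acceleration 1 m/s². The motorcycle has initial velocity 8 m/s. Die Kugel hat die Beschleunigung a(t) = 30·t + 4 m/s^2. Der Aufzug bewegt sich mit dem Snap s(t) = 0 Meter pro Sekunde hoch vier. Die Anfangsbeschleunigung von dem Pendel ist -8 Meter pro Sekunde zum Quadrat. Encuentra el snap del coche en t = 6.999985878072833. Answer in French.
Pour résoudre ceci, nous devons prendre 3 dérivées de notre équation de la vitesse v(t) = 6. La dérivée de la vitesse donne l'accélération: a(t) = 0. En prenant d/dt de a(t), nous trouvons j(t) = 0. La dérivée du jerk donne le snap: s(t) = 0. Nous avons le snap s(t) = 0. En substituant t = 6.999985878072833: s(6.999985878072833) = 0.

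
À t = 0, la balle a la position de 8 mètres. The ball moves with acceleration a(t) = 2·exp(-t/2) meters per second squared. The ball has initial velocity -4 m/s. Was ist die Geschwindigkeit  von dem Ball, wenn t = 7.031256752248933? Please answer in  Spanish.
Necesitamos integrar nuestra ecuación de la aceleración a(t) = 2·exp(-t/2) 1 vez. Integrando la aceleración y usando la condición inicial v(0) = -4, obtenemos v(t) = -4·exp(-t/2). De la ecuación de la velocidad v(t) = -4·exp(-t/2), sustituimos t = 7.031256752248933 para obtener v = -0.118916464067173.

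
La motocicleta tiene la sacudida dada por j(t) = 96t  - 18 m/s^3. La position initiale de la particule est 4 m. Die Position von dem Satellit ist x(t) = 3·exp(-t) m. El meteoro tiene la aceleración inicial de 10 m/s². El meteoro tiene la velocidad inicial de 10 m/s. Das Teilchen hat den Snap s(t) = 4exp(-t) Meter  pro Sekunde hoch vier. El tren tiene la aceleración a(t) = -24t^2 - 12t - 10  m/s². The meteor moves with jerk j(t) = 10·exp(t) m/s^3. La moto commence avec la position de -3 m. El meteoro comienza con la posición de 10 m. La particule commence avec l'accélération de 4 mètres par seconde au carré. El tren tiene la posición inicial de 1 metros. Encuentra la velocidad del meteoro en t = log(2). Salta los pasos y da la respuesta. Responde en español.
La velocidad en t = log(2) es v = 20.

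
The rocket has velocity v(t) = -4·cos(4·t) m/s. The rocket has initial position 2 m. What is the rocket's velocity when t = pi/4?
We have velocity v(t) = -4·cos(4·t). Substituting t = pi/4: v(pi/4) = 4.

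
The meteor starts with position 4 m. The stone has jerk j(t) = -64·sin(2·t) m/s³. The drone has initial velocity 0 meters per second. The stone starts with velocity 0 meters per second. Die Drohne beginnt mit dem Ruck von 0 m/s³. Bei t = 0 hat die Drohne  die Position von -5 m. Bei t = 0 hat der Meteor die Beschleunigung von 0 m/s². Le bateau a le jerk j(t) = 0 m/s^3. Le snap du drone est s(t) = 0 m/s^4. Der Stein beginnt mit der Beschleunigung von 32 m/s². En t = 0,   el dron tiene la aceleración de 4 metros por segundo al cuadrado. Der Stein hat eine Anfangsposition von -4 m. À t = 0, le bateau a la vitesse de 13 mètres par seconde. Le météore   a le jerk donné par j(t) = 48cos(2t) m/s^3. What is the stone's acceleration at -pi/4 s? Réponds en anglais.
We must find the antiderivative of our jerk equation j(t) = -64·sin(2·t) 1 time. Finding the integral of j(t) and using a(0) = 32: a(t) = 32·cos(2·t). We have acceleration a(t) = 32·cos(2·t). Substituting t = -pi/4: a(-pi/4) = 0.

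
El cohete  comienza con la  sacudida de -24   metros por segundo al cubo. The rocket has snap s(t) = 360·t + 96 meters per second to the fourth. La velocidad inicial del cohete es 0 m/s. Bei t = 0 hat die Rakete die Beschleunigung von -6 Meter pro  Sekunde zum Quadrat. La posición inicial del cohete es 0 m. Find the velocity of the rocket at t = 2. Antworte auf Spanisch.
Debemos encontrar la antiderivada de nuestra ecuación del snap s(t) = 360·t + 96 3 veces. Integrando el snap y usando la condición inicial j(0) = -24, obtenemos j(t) = 180·t^2 + 96·t - 24. Integrando la sacudida y usando la condición inicial a(0) = -6, obtenemos a(t) = 60·t^3 + 48·t^2 - 24·t - 6. La integral de la aceleración es la velocidad. Usando v(0) = 0, obtenemos v(t) = t·(15·t^3 + 16·t^2 - 12·t - 6). Usando v(t) = t·(15·t^3 + 16·t^2 - 12·t - 6) y sustituyendo t = 2, encontramos v = 308.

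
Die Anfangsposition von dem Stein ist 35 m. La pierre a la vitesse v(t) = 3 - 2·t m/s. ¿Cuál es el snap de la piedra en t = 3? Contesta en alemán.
Wir müssen unsere Gleichung für die Geschwindigkeit v(t) = 3 - 2·t 3-mal ableiten. Die Ableitung von der Geschwindigkeit ergibt die Beschleunigung: a(t) = -2. Durch Ableiten von der Beschleunigung erhalten wir den Ruck: j(t) = 0. Durch Ableiten von dem Ruck erhalten wir den Snap: s(t) = 0. Mit s(t) = 0 und Einsetzen von t = 3, finden wir s = 0.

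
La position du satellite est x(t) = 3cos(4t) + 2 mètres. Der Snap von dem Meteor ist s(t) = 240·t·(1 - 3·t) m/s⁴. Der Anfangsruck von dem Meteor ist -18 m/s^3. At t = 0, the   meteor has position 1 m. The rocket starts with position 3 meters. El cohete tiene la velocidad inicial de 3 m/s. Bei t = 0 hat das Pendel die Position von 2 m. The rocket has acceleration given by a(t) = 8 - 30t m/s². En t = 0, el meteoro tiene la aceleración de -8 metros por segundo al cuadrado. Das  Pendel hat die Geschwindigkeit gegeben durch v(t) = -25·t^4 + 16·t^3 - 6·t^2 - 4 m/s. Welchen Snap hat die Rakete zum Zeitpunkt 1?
Wir müssen unsere Gleichung für die Beschleunigung a(t) = 8 - 30·t 2-mal ableiten. Mit d/dt von a(t) finden wir j(t) = -30. Mit d/dt von j(t) finden wir s(t) = 0. Mit s(t) = 0 und Einsetzen von t = 1, finden wir s = 0.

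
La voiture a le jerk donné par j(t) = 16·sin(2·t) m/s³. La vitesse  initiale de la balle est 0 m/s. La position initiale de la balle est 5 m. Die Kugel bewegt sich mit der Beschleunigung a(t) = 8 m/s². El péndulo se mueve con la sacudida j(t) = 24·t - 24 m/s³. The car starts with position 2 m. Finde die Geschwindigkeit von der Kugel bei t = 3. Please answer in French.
Nous devons trouver la primitive de notre équation de l'accélération a(t) = 8 1 fois. En prenant ∫a(t)dt et en appliquant v(0) = 0, nous trouvons v(t) = 8·t. Nous avons la vitesse v(t) = 8·t. En substituant t = 3: v(3) = 24.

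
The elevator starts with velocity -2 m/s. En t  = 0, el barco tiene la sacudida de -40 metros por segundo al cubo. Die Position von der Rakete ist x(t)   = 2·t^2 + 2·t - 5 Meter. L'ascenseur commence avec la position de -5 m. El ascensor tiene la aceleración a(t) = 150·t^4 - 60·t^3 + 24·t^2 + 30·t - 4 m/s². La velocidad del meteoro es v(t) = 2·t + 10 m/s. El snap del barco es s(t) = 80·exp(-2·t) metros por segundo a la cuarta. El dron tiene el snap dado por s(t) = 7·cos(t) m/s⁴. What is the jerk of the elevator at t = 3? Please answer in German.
Ausgehend von der Beschleunigung a(t) = 150·t^4 - 60·t^3 + 24·t^2 + 30·t - 4, nehmen wir 1 Ableitung. Die Ableitung von der Beschleunigung ergibt den Ruck: j(t) = 600·t^3 - 180·t^2 + 48·t + 30. Mit j(t) = 600·t^3 - 180·t^2 + 48·t + 30 und Einsetzen von t = 3, finden wir j = 14754.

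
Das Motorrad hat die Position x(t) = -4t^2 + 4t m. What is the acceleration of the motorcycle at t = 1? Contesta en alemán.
Um dies zu lösen, müssen wir 2 Ableitungen unserer Gleichung für die Position x(t) = -4·t^2 + 4·t nehmen. Durch Ableiten von der Position erhalten wir die Geschwindigkeit: v(t) = 4 - 8·t. Die Ableitung von der Geschwindigkeit ergibt die Beschleunigung: a(t) = -8. Wir haben die Beschleunigung a(t) = -8. Durch Einsetzen von t = 1: a(1) = -8.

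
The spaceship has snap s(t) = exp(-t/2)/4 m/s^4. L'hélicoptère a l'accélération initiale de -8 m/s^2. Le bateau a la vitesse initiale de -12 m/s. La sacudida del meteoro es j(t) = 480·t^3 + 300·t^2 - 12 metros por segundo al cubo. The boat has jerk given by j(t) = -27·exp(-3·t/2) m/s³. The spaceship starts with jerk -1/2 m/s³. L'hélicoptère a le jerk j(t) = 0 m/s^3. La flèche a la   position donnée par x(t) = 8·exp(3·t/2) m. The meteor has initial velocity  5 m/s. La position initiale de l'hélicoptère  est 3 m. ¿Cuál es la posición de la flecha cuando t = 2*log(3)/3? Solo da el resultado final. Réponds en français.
À t = 2*log(3)/3, x = 24.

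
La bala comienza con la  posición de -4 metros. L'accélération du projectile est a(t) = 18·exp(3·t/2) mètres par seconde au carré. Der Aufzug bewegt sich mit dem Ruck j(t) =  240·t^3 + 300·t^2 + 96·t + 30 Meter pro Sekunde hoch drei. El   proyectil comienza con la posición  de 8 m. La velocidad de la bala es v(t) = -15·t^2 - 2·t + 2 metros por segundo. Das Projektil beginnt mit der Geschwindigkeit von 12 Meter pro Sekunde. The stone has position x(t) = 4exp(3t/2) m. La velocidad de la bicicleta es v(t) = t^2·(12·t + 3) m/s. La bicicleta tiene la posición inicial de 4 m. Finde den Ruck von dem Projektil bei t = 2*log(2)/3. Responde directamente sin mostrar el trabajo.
Der Ruck bei t = 2*log(2)/3 ist j = 54.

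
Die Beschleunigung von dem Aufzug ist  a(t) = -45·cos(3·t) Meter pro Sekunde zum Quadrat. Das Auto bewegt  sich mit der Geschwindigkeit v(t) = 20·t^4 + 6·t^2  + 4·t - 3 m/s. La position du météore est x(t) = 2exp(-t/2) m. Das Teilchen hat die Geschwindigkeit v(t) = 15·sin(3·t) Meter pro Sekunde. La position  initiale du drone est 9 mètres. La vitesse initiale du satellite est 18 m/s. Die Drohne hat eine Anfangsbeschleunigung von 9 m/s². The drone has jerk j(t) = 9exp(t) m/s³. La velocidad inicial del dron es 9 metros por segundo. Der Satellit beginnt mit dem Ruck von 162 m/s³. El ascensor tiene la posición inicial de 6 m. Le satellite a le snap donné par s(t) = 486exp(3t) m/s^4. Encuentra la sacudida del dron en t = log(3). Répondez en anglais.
From the given jerk equation j(t) = 9·exp(t), we substitute t = log(3) to get j = 27.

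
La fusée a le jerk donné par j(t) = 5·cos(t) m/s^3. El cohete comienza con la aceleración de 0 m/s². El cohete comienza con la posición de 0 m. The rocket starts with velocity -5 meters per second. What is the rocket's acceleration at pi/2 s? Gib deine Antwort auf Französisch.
Nous devons trouver la primitive de notre équation du jerk j(t) = 5·cos(t) 1 fois. En prenant ∫j(t)dt et en appliquant a(0) = 0, nous trouvons a(t) = 5·sin(t). Nous avons l'accélération a(t) = 5·sin(t). En substituant t = pi/2: a(pi/2) = 5.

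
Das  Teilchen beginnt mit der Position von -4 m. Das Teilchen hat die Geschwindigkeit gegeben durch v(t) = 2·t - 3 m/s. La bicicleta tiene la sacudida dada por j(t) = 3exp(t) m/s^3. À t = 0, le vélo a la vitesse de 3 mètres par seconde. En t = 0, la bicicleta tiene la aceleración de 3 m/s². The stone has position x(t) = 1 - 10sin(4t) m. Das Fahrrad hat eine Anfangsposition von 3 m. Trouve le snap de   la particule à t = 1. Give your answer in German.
Ausgehend von der Geschwindigkeit v(t) = 2·t - 3, nehmen wir 3 Ableitungen. Durch Ableiten von der Geschwindigkeit erhalten wir die Beschleunigung: a(t) = 2. Die Ableitung von der Beschleunigung ergibt den Ruck: j(t) = 0. Mit d/dt von j(t) finden wir s(t) = 0. Aus der Gleichung für den Snap s(t) = 0, setzen wir t = 1 ein und erhalten s = 0.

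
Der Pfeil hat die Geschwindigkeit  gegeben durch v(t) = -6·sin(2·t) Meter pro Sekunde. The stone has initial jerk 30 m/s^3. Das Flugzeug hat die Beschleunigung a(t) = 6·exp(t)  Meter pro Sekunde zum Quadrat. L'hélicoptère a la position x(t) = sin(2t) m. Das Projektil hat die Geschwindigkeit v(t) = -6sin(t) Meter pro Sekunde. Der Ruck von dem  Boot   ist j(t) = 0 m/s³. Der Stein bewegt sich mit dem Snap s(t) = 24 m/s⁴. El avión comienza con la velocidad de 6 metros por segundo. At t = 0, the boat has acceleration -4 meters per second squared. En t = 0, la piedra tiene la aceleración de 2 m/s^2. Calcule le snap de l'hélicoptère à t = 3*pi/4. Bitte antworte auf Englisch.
We must differentiate our position equation x(t) = sin(2·t) 4 times. Differentiating position, we get velocity: v(t) = 2·cos(2·t). Differentiating velocity, we get acceleration: a(t) = -4·sin(2·t). Taking d/dt of a(t), we find j(t) = -8·cos(2·t). Taking d/dt of j(t), we find s(t) = 16·sin(2·t). Using s(t) = 16·sin(2·t) and substituting t = 3*pi/4, we find s = -16.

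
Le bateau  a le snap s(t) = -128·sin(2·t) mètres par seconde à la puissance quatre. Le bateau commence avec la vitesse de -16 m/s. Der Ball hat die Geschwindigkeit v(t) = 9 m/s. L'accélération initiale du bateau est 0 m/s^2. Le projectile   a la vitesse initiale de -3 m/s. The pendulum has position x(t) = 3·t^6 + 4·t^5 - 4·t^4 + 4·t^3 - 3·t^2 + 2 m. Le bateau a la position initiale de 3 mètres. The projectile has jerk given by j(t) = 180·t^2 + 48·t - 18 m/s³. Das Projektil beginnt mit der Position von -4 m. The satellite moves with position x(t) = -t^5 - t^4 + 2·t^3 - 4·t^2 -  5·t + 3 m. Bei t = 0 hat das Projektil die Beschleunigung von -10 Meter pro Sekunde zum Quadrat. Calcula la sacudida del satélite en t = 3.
Debemos derivar nuestra ecuación de la posición x(t) = -t^5 - t^4 + 2·t^3 - 4·t^2 - 5·t + 3 3 veces. La derivada de la posición da la velocidad: v(t) = -5·t^4 - 4·t^3 + 6·t^2 - 8·t - 5. Derivando la velocidad, obtenemos la aceleración: a(t) = -20·t^3 - 12·t^2 + 12·t - 8. Tomando d/dt de a(t), encontramos j(t) = -60·t^2 - 24·t + 12. Usando j(t) = -60·t^2 - 24·t + 12 y sustituyendo t = 3, encontramos j = -600.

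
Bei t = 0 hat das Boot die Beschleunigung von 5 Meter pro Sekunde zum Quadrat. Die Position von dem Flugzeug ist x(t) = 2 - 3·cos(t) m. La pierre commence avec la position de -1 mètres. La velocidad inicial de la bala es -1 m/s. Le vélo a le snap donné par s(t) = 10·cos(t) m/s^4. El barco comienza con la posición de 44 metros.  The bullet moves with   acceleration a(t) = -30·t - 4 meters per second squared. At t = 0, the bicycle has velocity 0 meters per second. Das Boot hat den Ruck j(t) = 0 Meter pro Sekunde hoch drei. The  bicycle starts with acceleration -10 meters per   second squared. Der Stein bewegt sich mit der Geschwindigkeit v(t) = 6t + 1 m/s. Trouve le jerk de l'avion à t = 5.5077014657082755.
Nous devons dériver notre équation de la position x(t) = 2 - 3·cos(t) 3 fois. La dérivée de la position donne la vitesse: v(t) = 3·sin(t). La dérivée de la vitesse donne l'accélération: a(t) = 3·cos(t). La dérivée de l'accélération donne le jerk: j(t) = -3·sin(t). De l'équation du jerk j(t) = -3·sin(t), nous substituons t = 5.5077014657082755 pour obtenir j = 2.10018497986412.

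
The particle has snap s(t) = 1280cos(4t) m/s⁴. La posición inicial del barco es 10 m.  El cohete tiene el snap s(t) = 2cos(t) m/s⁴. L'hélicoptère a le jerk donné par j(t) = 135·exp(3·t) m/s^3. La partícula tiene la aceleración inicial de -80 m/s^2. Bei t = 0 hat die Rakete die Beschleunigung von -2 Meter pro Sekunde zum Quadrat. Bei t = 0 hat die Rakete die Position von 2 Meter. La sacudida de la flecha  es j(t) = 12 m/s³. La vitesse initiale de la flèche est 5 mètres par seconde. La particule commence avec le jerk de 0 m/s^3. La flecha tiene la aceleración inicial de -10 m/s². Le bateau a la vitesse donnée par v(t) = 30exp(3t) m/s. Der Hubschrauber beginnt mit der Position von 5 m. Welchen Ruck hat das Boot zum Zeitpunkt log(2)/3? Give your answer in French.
Pour résoudre ceci, nous devons prendre 2 dérivées de notre équation de la vitesse v(t) = 30·exp(3·t). En dérivant la vitesse, nous obtenons l'accélération: a(t) = 90·exp(3·t). En dérivant l'accélération, nous obtenons le jerk: j(t) = 270·exp(3·t). En utilisant j(t) = 270·exp(3·t) et en substituant t = log(2)/3, nous trouvons j = 540.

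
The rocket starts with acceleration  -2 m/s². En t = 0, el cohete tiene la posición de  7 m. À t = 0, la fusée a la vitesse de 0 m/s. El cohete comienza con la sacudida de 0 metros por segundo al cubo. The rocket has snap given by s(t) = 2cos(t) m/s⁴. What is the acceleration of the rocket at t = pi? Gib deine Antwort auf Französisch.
Nous devons trouver l'intégrale de notre équation du snap s(t) = 2·cos(t) 2 fois. L'intégrale du snap est le jerk. En utilisant j(0) = 0, nous obtenons j(t) = 2·sin(t). La primitive du jerk est l'accélération. En utilisant a(0) = -2, nous obtenons a(t) = -2·cos(t). Nous avons l'accélération a(t) = -2·cos(t). En substituant t = pi: a(pi) = 2.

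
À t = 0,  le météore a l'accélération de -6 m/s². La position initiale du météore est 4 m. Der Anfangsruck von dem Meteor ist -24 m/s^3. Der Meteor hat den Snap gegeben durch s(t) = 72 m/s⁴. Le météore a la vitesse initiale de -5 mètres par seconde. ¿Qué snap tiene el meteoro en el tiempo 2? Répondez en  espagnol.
De la ecuación del snap s(t) = 72, sustituimos t = 2 para obtener s = 72.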